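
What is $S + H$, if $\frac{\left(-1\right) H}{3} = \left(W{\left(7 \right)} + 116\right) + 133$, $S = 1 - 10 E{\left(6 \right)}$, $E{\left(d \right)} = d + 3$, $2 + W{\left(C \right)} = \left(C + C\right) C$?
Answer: $-1124$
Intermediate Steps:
$W{\left(C \right)} = -2 + 2 C^{2}$ ($W{\left(C \right)} = -2 + \left(C + C\right) C = -2 + 2 C C = -2 + 2 C^{2}$)
$E{\left(d \right)} = 3 + d$
$S = -89$ ($S = 1 - 10 \left(3 + 6\right) = 1 - 90 = -89$)
$H = -1035$ ($H = - 3 \left(\left(\left(-2 + 2 \cdot 7^{2}\right) + 116\right) + 133\right) = - 3 \left(\left(\left(-2 + 2 \cdot 49\right) + 116\right) + 133\right) = - 3 \left(\left(\left(-2 + 98\right) + 116\right) + 133\right) = - 3 \left(\left(96 + 116\right) + 133\right) = - 3 \left(212 + 133\right) = \left(-3\right) 345 = -1035$)
$S + H = -89 - 1035 = -1124$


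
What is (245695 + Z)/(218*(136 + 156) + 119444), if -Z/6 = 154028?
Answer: -678473/183100 ≈ -3.7055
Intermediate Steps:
Z = -924168 (Z = -6*154028 = -924168)
(245695 + Z)/(218*(136 + 156) + 119444) = (245695 - 924168)/(218*(136 + 156) + 119444) = -678473/(218*292 + 119444) = -678473/(63656 + 119444) = -678473/183100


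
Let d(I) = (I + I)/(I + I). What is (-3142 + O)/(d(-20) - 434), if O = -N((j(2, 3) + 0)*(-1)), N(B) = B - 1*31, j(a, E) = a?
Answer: 3109/433 ≈ 7.1801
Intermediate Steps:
d(I) = 1 (d(I) = (2*I)/((2*I)) = (2*I)*(1/(2*I)) = 1)
N(B) = -31 + B (N(B) = B - 31 = -31 + B)
O = 33 (O = -(-31 + (2 + 0)*(-1)) = -(-31 + 2*(-1)) = -(-31 - 2) = -1*(-33) = 33)
(-3142 + O)/(d(-20) - 434) = (-3142 + 33)/(1 - 434) = -3109/(-433) = -3109*(-1/433) = 3109/433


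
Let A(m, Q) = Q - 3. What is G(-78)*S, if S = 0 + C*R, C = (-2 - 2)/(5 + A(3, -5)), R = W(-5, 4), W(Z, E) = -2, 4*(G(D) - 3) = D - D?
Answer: -8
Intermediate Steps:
A(m, Q) = -3 + Q
G(D) = 3 (G(D) = 3 + (D - D)/4 = 3 + (¼)*0 = 3 + 0 = 3)
R = -2
C = 4/3 (C = (-2 - 2)/(5 + (-3 - 5)) = -4/(5 - 8) = -4/(-3) = -4*(-⅓) = 4/3 ≈ 1.3333)
S = -8/3 (S = 0 + (4/3)*(-2) = 0 - 8/3 = -8/3 ≈ -2.6667)
G(-78)*S = 3*(-8/3) = -8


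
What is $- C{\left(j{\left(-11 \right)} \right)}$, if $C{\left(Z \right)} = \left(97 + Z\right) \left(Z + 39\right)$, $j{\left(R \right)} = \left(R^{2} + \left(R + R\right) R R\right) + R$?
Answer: $-6169415$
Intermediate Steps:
$j{\left(R \right)} = R + R^{2} + 2 R^{3}$ ($j{\left(R \right)} = \left(R^{2} + 2 R R R\right) + R = \left(R^{2} + 2 R^{2} R\right) + R = \left(R^{2} + 2 R^{3}\right) + R = R + R^{2} + 2 R^{3}$)
$C{\left(Z \right)} = \left(39 + Z\right) \left(97 + Z\right)$ ($C{\left(Z \right)} = \left(97 + Z\right) \left(39 + Z\right) = \left(39 + Z\right) \left(97 + Z\right)$)
$- C{\left(j{\left(-11 \right)} \right)} = - (3783 + \left(- 11 \left(1 - 11 + 2 \left(-11\right)^{2}\right)\right)^{2} + 136 \left(- 11 \left(1 - 11 + 2 \left(-11\right)^{2}\right)\right)) = - (3783 + \left(- 11 \left(1 - 11 + 2 \cdot 121\right)\right)^{2} + 136 \left(- 11 \left(1 - 11 + 2 \cdot 121\right)\right)) = - (3783 + \left(- 11 \left(1 - 11 + 242\right)\right)^{2} + 136 \left(- 11 \left(1 - 11 + 242\right)\right)) = - (3783 + \left(\left(-11\right) 232\right)^{2} + 136 \left(\left(-11\right) 232\right)) = - (3783 + \left(-2552\right)^{2} + 136 \left(-2552\right)) = - (3783 + 6512704 - 347072) = \left(-1\right) 6169415 = -6169415$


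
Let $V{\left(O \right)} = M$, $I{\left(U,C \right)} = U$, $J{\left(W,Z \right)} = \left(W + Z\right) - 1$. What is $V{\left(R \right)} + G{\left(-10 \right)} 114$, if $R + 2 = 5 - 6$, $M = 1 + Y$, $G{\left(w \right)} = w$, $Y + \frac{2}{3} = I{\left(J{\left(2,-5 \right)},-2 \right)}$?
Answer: $- \frac{3431}{3} \approx -1143.7$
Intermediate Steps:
$J{\left(W,Z \right)} = -1 + W + Z$
$Y = - \frac{14}{3}$ ($Y = - \frac{2}{3} - 4 = - \frac{14}{3} \approx -4.6667$)
$M = - \frac{11}{3}$ ($M = 1 - \frac{14}{3} = - \frac{11}{3} \approx -3.6667$)
$R = -3$ ($R = -2 + \left(5 - 6\right) = -2 - 1 = -3$)
$V{\left(O \right)} = - \frac{11}{3}$
$V{\left(R \right)} + G{\left(-10 \right)} 114 = - \frac{11}{3} - 1140 = - \frac{3431}{3}$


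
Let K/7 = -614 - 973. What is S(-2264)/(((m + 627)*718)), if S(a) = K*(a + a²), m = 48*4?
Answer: -1355147764/14001 ≈ -96789.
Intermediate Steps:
K = -11109 (K = 7*(-614 - 973) = 7*(-1587) = -11109)
m = 192
S(a) = -11109*a - 11109*a² (S(a) = -11109*(a + a²) = -11109*a - 11109*a²)
S(-2264)/(((m + 627)*718)) = (-11109*(-2264)*(1 - 2264))/(((192 + 627)*718)) = (-11109*(-2264)*(-2263))/((819*718)) = -56916206088/588042 = -56916206088*1/588042 = -1355147764/14001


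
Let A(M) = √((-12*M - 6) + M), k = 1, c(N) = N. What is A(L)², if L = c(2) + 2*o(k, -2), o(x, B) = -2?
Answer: 16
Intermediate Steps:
L = -2 (L = 2 + 2*(-2) = 2 - 4 = -2)
A(M) = √(-6 - 11*M) (A(M) = √((-6 - 12*M) + M) = √(-6 - 11*M))
A(L)² = (√(-6 - 11*(-2)))² = (√(-6 + 22))² = (√16)² = 4² = 16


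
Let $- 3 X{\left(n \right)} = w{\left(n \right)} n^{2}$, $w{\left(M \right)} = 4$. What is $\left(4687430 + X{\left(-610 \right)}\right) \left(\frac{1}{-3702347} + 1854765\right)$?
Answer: $\frac{86344696838850916060}{11107041} \approx 7.7739 \cdot 10^{12}$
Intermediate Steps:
$X{\left(n \right)} = - \frac{4 n^{2}}{3}$
$\left(4687430 + X{\left(-610 \right)}\right) \left(\frac{1}{-3702347} + 1854765\right) = \left(4687430 - \frac{4 \left(-610\right)^{2}}{3}\right) \left(\frac{1}{-3702347} + 1854765\right) = \left(4687430 - \frac{1488400}{3}\right) \left(- \frac{1}{3702347} + 1854765\right) = \left(4687430 - \frac{1488400}{3}\right) \frac{6866983633454}{3702347} = \frac{12573890}{3} \cdot \frac{6866983633454}{3702347} = \frac{86344696838850916060}{11107041}$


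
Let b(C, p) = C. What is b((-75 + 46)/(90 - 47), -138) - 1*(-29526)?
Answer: 1269589/43 ≈ 29525.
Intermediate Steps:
b((-75 + 46)/(90 - 47), -138) - 1*(-29526) = (-75 + 46)/(90 - 47) - 1*(-29526) = -29/43 + 29526 = 1269589/43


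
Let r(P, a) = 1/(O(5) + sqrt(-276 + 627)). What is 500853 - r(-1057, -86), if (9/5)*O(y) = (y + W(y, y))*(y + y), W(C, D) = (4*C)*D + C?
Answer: 15136563448857/30221569 + 243*sqrt(39)/30221569 ≈ 5.0085e+5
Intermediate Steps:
W(C, D) = C + 4*C*D (W(C, D) = 4*C*D + C = C + 4*C*D)
O(y) = 10*y*(y + y*(1 + 4*y))/9 (O(y) = 5*((y + y*(1 + 4*y))*(y + y))/9 = 5*((y + y*(1 + 4*y))*(2*y))/9 = 5*(2*y*(y + y*(1 + 4*y)))/9 = 10*y*(y + y*(1 + 4*y))/9)
r(P, a) = 1/(5500/9 + 3*sqrt(39)) (r(P, a) = 1/((20/9)*5**2*(1 + 2*5) + sqrt(-276 + 627)) = 1/((20/9)*25*(1 + 10) + sqrt(351)) = 1/((20/9)*25*11 + 3*sqrt(39)) = 1/(5500/9 + 3*sqrt(39)))
500853 - r(-1057, -86) = 500853 - (49500/30221569 - 243*sqrt(39)/30221569) = 500853 + (-49500/30221569 + 243*sqrt(39)/30221569) = 15136563448857/30221569 + 243*sqrt(39)/30221569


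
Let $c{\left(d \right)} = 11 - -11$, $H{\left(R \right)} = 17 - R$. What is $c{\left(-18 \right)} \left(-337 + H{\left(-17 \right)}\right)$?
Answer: $-6666$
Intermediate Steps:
$c{\left(d \right)} = 22$ ($c{\left(d \right)} = 11 + 11 = 22$)
$c{\left(-18 \right)} \left(-337 + H{\left(-17 \right)}\right) = 22 \left(-337 + \left(17 - -17\right)\right) = 22 \left(-337 + \left(17 + 17\right)\right) = 22 \left(-337 + 34\right) = 22 \left(-303\right) = -6666$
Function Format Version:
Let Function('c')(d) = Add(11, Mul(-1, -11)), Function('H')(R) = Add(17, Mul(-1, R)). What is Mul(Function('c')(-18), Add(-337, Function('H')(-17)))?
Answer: -6666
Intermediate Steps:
Function('c')(d) = 22 (Function('c')(d) = Add(11, 11) = 22)
Mul(Function('c')(-18), Add(-337, Function('H')(-17))) = Mul(22, Add(-337, Add(17, Mul(-1, -17)))) = Mul(22, Add(-337, Add(17, 17))) = Mul(22, Add(-337, 34)) = Mul(22, -303) = -6666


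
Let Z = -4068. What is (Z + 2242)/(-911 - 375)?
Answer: 913/643 ≈ 1.4199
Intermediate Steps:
(Z + 2242)/(-911 - 375) = (-4068 + 2242)/(-911 - 375) = -1826/(-1286) = -1826*(-1/1286) = 913/643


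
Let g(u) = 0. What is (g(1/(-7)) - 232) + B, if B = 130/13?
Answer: -222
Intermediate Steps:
B = 10 (B = 130*(1/13) = 10)
(g(1/(-7)) - 232) + B = (0 - 232) + 10 = -232 + 10 = -222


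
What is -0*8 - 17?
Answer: -17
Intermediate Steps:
-0*8 - 17 = -37*0 - 17 = 0 - 17 = -17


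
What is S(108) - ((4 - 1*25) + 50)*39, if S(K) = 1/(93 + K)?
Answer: -227330/201 ≈ -1131.0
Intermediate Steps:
S(108) - ((4 - 1*25) + 50)*39 = 1/(93 + 108) - ((4 - 1*25) + 50)*39 = 1/201 - ((4 - 25) + 50)*39 = 1/201 - (-21 + 50)*39 = 1/201 - 29*39 = 1/201 - 1*1131 = 1/201 - 1131 = -227330/201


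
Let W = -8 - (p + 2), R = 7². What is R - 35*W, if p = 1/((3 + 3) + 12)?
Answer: 7217/18 ≈ 400.94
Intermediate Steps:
R = 49
p = 1/18 (p = 1/(6 + 12) = 1/18 ≈ 0.055556)
W = -181/18 (W = -8 - (1/18 + 2) = -8 - 1*37/18 = -8 - 37/18 = -181/18 ≈ -10.056)
R - 35*W = 49 - 35*(-181/18) = 49 + 6335/18 = 7217/18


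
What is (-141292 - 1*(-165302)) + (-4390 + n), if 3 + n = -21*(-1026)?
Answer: 41163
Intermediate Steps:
n = 21543 (n = -3 - 21*(-1026) = -3 + 21546 = 21543)
(-141292 - 1*(-165302)) + (-4390 + n) = (-141292 - 1*(-165302)) + (-4390 + 21543) = (-141292 + 165302) + 17153 = 24010 + 17153 = 41163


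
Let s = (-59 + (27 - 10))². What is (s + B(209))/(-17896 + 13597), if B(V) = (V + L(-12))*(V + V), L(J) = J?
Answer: -84110/4299 ≈ -19.565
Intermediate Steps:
B(V) = 2*V*(-12 + V) (B(V) = (V - 12)*(V + V) = (-12 + V)*(2*V) = 2*V*(-12 + V))
s = 1764 (s = (-59 + 17)² = (-42)² = 1764)
(s + B(209))/(-17896 + 13597) = (1764 + 2*209*(-12 + 209))/(-17896 + 13597) = (1764 + 2*209*197)/(-4299) = (1764 + 82346)*(-1/4299) = 84110*(-1/4299) = -84110/4299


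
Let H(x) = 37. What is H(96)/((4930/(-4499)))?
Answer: -166463/4930 ≈ -33.765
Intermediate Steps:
H(96)/((4930/(-4499))) = 37/((4930/(-4499))) = 37/((4930*(-1/4499))) = 37/(-4930/4499) = 37*(-4499/4930) = -166463/4930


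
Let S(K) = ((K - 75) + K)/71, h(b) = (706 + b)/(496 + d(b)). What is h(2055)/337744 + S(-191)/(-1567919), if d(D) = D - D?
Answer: 34901621587/1695347013314816 ≈ 2.0587e-5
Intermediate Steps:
d(D) = 0
h(b) = 353/248 + b/496 (h(b) = (706 + b)/(496 + 0) = (706 + b)/496 = (706 + b)*(1/496) = 353/248 + b/496)
S(K) = -75/71 + 2*K/71 (S(K) = ((-75 + K) + K)*(1/71) = (-75 + 2*K)*(1/71) = -75/71 + 2*K/71)
h(2055)/337744 + S(-191)/(-1567919) = (353/248 + (1/496)*2055)/337744 + (-75/71 + (2/71)*(-191))/(-1567919) = (353/248 + 2055/496)*(1/337744) + (-75/71 - 382/71)*(-1/1567919) = (2761/496)*(1/337744) - 457/71*(-1/1567919) = 251/15229184 + 457/111322249 = 34901621587/1695347013314816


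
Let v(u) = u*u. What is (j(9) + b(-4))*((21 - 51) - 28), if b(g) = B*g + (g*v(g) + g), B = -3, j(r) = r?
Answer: 2726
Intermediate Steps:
v(u) = u²
b(g) = g³ - 2*g (b(g) = -3*g + (g*g² + g) = -3*g + (g³ + g) = -3*g + (g + g³) = g³ - 2*g)
(j(9) + b(-4))*((21 - 51) - 28) = (9 - 4*(-2 + (-4)²))*((21 - 51) - 28) = (9 - 4*(-2 + 16))*(-30 - 28) = (9 - 4*14)*(-58) = (9 - 56)*(-58) = -47*(-58) = 2726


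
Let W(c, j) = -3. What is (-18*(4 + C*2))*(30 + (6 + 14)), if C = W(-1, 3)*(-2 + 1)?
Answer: -9000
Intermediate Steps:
C = 3 (C = -3*(-2 + 1) = -3*(-1) = 3)
(-18*(4 + C*2))*(30 + (6 + 14)) = (-18*(4 + 3*2))*(30 + (6 + 14)) = (-18*(4 + 6))*(30 + 20) = -18*10*50 = -180*50 = -9000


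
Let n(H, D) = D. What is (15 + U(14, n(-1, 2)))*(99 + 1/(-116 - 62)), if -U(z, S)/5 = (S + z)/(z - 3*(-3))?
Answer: 4669565/4094 ≈ 1140.6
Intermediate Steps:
U(z, S) = -5*(S + z)/(9 + z) (U(z, S) = -5*(S + z)/(z - 3*(-3)) = -5*(S + z)/(z + 9) = -5*(S + z)/(9 + z))
(15 + U(14, n(-1, 2)))*(99 + 1/(-116 - 62)) = (15 + 5*(-1*2 - 1*14)/(9 + 14))*(99 + 1/(-116 - 62)) = (15 + 5*(-2 - 14)/23)*(99 + 1/(-178)) = (15 + 5*(1/23)*(-16))*(99 - 1/178) = (15 - 80/23)*(17621/178) = (265/23)*(17621/178) = 4669565/4094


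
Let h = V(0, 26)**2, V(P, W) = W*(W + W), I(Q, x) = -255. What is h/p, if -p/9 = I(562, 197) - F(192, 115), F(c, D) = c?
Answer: 1827904/4023 ≈ 454.36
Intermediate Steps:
V(P, W) = 2*W**2 (V(P, W) = W*(2*W) = 2*W**2)
p = 4023 (p = -9*(-255 - 1*192) = -9*(-255 - 192) = -9*(-447) = 4023)
h = 1827904 (h = (2*26**2)**2 = (2*676)**2 = 1352**2 = 1827904)
h/p = 1827904/4023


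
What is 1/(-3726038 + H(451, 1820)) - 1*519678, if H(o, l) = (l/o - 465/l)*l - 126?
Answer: -871706463156613/1677397279 ≈ -5.1968e+5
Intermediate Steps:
H(o, l) = -126 + l*(-465/l + l/o) (H(o, l) = (-465/l + l/o)*l - 126 = l*(-465/l + l/o) - 126 = -126 + l*(-465/l + l/o))
1/(-3726038 + H(451, 1820)) - 1*519678 = 1/(-3726038 + (-591 + 1820²/451)) - 1*519678 = 1/(-3726038 + (-591 + 3312400*(1/451))) - 519678 = 1/(-3726038 + (-591 + 3312400/451)) - 519678 = 1/(-3726038 + 3045859/451) - 519678 = 1/(-1677397279/451) - 519678 = -451/1677397279 - 519678 = -871706463156613/1677397279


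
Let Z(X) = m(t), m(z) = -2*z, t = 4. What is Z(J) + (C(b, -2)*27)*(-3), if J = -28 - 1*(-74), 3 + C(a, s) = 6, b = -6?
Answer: -251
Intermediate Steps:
C(a, s) = 3 (C(a, s) = -3 + 6 = 3)
J = 46 (J = -28 + 74 = 46)
Z(X) = -8 (Z(X) = -2*4 = -8)
Z(J) + (C(b, -2)*27)*(-3) = -8 + (3*27)*(-3) = -8 + 81*(-3) = -8 - 243 = -251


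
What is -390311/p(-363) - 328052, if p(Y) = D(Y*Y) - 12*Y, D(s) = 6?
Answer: -1431353135/4362 ≈ -3.2814e+5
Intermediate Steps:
p(Y) = 6 - 12*Y
-390311/p(-363) - 328052 = -390311/(6 - 12*(-363)) - 328052 = -390311/(6 + 4356) - 328052 = -390311/4362 - 328052 = -1431353135/4362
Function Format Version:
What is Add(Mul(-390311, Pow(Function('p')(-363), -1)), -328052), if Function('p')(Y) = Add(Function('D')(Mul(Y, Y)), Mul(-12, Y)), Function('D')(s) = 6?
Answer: Rational(-1431353135, 4362) ≈ -3.2814e+5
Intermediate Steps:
Function('p')(Y) = Add(6, Mul(-12, Y))
Add(Mul(-390311, Pow(Function('p')(-363), -1)), -328052) = Add(Mul(-390311, Pow(Add(6, Mul(-12, -363)), -1)), -328052) = Add(Mul(-390311, Pow(Add(6, 4356), -1)), -328052) = Add(Mul(-390311, Pow(4362, -1)), -328052) = Add(Mul(-390311, Rational(1, 4362)), -328052) = Add(Rational(-390311, 4362), -328052) = Rational(-1431353135, 4362)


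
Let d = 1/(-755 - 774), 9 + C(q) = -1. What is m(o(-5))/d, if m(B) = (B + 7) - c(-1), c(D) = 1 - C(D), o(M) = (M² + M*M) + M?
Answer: -62689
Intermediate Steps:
C(q) = -10 (C(q) = -9 - 1 = -10)
o(M) = M + 2*M² (o(M) = (M² + M²) + M = 2*M² + M = M + 2*M²)
d = -1/1529 (d = 1/(-1529) = -1/1529 ≈ -0.00065402)
c(D) = 11 (c(D) = 1 - 1*(-10) = 1 + 10 = 11)
m(B) = -4 + B (m(B) = (B + 7) - 1*11 = (7 + B) - 11 = -4 + B)
m(o(-5))/d = (-4 - 5*(1 + 2*(-5)))/(-1/1529) = (-4 - 5*(1 - 10))*(-1529) = (-4 - 5*(-9))*(-1529) = (-4 + 45)*(-1529) = 41*(-1529) = -62689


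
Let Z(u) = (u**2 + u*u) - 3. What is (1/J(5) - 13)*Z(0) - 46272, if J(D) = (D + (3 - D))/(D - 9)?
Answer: -46229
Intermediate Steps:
J(D) = 3/(-9 + D)
Z(u) = -3 + 2*u**2 (Z(u) = (u**2 + u**2) - 3 = 2*u**2 - 3 = -3 + 2*u**2)
(1/J(5) - 13)*Z(0) - 46272 = (1/(3/(-9 + 5)) - 13)*(-3 + 2*0**2) - 46272 = (1/(3/(-4)) - 13)*(-3 + 2*0) - 46272 = (1/(3*(-1/4)) - 13)*(-3 + 0) - 46272 = (1/(-3/4) - 13)*(-3) - 46272 = (-4/3 - 13)*(-3) - 46272 = -43/3*(-3) - 46272 = 43 - 46272 = -46229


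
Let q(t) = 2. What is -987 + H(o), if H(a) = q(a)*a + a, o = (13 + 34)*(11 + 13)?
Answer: 2397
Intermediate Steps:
o = 1128 (o = 47*24 = 1128)
H(a) = 3*a (H(a) = 2*a + a = 3*a)
-987 + H(o) = -987 + 3*1128 = -987 + 3384 = 2397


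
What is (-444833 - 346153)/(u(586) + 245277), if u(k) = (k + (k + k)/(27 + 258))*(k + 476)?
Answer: -25047890/27612581 ≈ -0.90712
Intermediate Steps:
u(k) = 287*k*(476 + k)/285 (u(k) = (k + (2*k)/285)*(476 + k) = (k + (2*k)*(1/285))*(476 + k) = (k + 2*k/285)*(476 + k) = (287*k/285)*(476 + k) = 287*k*(476 + k)/285)
(-444833 - 346153)/(u(586) + 245277) = (-444833 - 346153)/((287/285)*586*(476 + 586) + 245277) = -790986/((287/285)*586*1062 + 245277) = -790986/(59536428/95 + 245277) = -790986/82837743/95 = -790986*95/82837743 = -25047890/27612581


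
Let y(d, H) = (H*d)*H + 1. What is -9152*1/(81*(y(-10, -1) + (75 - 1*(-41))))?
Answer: -9152/8667 ≈ -1.0560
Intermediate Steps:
y(d, H) = 1 + d*H² (y(d, H) = d*H² + 1 = 1 + d*H²)
-9152*1/(81*(y(-10, -1) + (75 - 1*(-41)))) = -9152*1/(81*((1 - 10*(-1)²) + (75 - 1*(-41)))) = -9152*1/(81*((1 - 10*1) + (75 + 41))) = -9152*1/(81*((1 - 10) + 116)) = -9152*1/(81*(-9 + 116)) = -9152/(107*81) = -9152/8667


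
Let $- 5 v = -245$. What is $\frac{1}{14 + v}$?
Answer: $\frac{1}{63} \approx 0.015873$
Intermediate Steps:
$v = 49$ ($v = \left(- \frac{1}{5}\right) \left(-245\right) = 49$)
$\frac{1}{14 + v} = \frac{1}{14 + 49} = \frac{1}{63}$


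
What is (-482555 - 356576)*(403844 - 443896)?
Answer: 33608874812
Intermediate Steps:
(-482555 - 356576)*(403844 - 443896) = -839131*(-40052) = 33608874812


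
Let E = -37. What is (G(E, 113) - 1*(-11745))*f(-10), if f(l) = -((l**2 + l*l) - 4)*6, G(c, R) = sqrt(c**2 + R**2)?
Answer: -13812120 - 1176*sqrt(14138) ≈ -1.3952e+7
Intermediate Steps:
G(c, R) = sqrt(R**2 + c**2)
f(l) = 24 - 12*l**2 (f(l) = -((l**2 + l**2) - 4)*6 = -(2*l**2 - 4)*6 = -(-4 + 2*l**2)*6 = (4 - 2*l**2)*6 = 24 - 12*l**2)
(G(E, 113) - 1*(-11745))*f(-10) = (sqrt(113**2 + (-37)**2) - 1*(-11745))*(24 - 12*(-10)**2) = (sqrt(12769 + 1369) + 11745)*(24 - 12*100) = (sqrt(14138) + 11745)*(24 - 1200) = (11745 + sqrt(14138))*(-1176) = -13812120 - 1176*sqrt(14138)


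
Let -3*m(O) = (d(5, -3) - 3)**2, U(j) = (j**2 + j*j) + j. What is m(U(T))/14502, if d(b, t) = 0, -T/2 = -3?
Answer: -1/4834 ≈ -0.00020687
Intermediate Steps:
T = 6 (T = -2*(-3) = 6)
U(j) = j + 2*j**2 (U(j) = (j**2 + j**2) + j = 2*j**2 + j = j + 2*j**2)
m(O) = -3 (m(O) = -(0 - 3)**2/3 = -1/3*(-3)**2 = -1/3*9 = -3)
m(U(T))/14502 = -3/14502 = -3*1/14502 = -1/4834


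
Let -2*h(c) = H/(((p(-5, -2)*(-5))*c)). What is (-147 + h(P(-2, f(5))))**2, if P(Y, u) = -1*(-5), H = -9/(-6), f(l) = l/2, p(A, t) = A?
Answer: 5402691009/250000 ≈ 21611.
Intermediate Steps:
f(l) = l/2 (f(l) = l*(1/2) = l/2)
H = 3/2 (H = -9*(-1/6) = 3/2 ≈ 1.5000)
P(Y, u) = 5
h(c) = -3/(100*c) (h(c) = -3/(4*((-5*(-5))*c)) = -3/(4*(25*c)) = -3*1/(25*c)/4 = -3/(100*c))
(-147 + h(P(-2, f(5))))**2 = (-147 - 3/100/5)**2 = (-147 - 3/100*1/5)**2 = (-147 - 3/500)**2 = (-73503/500)**2 = 5402691009/250000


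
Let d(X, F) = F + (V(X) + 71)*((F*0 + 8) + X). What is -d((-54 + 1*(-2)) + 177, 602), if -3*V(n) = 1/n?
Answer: -1181038/121 ≈ -9760.6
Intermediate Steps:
V(n) = -1/(3*n)
d(X, F) = F + (8 + X)*(71 - 1/(3*X)) (d(X, F) = F + (-1/(3*X) + 71)*((F*0 + 8) + X) = F + (71 - 1/(3*X))*((0 + 8) + X) = F + (71 - 1/(3*X))*(8 + X) = F + (8 + X)*(71 - 1/(3*X)))
-d((-54 + 1*(-2)) + 177, 602) = -(1703/3 + 602 + 71*((-54 + 1*(-2)) + 177) - 8/(3*((-54 + 1*(-2)) + 177))) = -(1703/3 + 602 + 71*((-54 - 2) + 177) - 8/(3*((-54 - 2) + 177))) = -(1703/3 + 602 + 71*(-56 + 177) - 8/(3*(-56 + 177))) = -(1703/3 + 602 + 71*121 - 8/3/121) = -(1703/3 + 602 + 8591 - 8/3*1/121) = -(1703/3 + 602 + 8591 - 8/363) = -1*1181038/121 = -1181038/121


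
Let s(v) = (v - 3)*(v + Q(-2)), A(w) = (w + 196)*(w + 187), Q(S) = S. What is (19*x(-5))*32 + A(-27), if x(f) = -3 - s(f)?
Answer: -8832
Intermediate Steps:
A(w) = (187 + w)*(196 + w) (A(w) = (196 + w)*(187 + w) = (187 + w)*(196 + w))
s(v) = (-3 + v)*(-2 + v) (s(v) = (v - 3)*(v - 2) = (-3 + v)*(-2 + v))
x(f) = -9 - f² + 5*f (x(f) = -3 - (6 + f² - 5*f) = -3 + (-6 - f² + 5*f) = -9 - f² + 5*f)
(19*x(-5))*32 + A(-27) = (19*(-9 - 1*(-5)² + 5*(-5)))*32 + (36652 + (-27)² + 383*(-27)) = (19*(-9 - 1*25 - 25))*32 + (36652 + 729 - 10341) = (19*(-9 - 25 - 25))*32 + 27040 = (19*(-59))*32 + 27040 = -1121*32 + 27040 = -35872 + 27040 = -8832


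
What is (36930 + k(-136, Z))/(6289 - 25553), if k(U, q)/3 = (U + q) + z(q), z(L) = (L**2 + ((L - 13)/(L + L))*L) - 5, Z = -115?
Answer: -75645/19264 ≈ -3.9268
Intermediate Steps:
z(L) = -23/2 + L**2 + L/2 (z(L) = (L**2 + ((-13 + L)/((2*L)))*L) - 5 = (L**2 + ((-13 + L)*(1/(2*L)))*L) - 5 = (L**2 + ((-13 + L)/(2*L))*L) - 5 = (L**2 + (-13/2 + L/2)) - 5 = (-13/2 + L**2 + L/2) - 5 = -23/2 + L**2 + L/2)
k(U, q) = -69/2 + 3*U + 3*q**2 + 9*q/2 (k(U, q) = 3*((U + q) + (-23/2 + q**2 + q/2)) = 3*(-23/2 + U + q**2 + 3*q/2) = -69/2 + 3*U + 3*q**2 + 9*q/2)
(36930 + k(-136, Z))/(6289 - 25553) = (36930 + (-69/2 + 3*(-136) + 3*(-115)**2 + (9/2)*(-115)))/(6289 - 25553) = (36930 + (-69/2 - 408 + 3*13225 - 1035/2))/(-19264) = (36930 + (-69/2 - 408 + 39675 - 1035/2))*(-1/19264) = (36930 + 38715)*(-1/19264) = 75645*(-1/19264) = -75645/19264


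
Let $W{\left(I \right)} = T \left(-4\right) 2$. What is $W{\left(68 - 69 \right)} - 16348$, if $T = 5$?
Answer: $-16388$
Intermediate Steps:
$W{\left(I \right)} = -40$ ($W{\left(I \right)} = 5 \left(-4\right) 2 = \left(-20\right) 2 = -40$)
$W{\left(68 - 69 \right)} - 16348 = -40 - 16348 = -16388$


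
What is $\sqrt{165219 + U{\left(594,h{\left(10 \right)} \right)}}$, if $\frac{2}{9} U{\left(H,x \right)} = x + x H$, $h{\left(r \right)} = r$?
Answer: $\sqrt{191994} \approx 438.17$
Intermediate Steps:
$U{\left(H,x \right)} = \frac{9 x}{2} + \frac{9 H x}{2}$ ($U{\left(H,x \right)} = \frac{9 \left(x + x H\right)}{2} = \frac{9 \left(x + H x\right)}{2} = \frac{9 x}{2} + \frac{9 H x}{2}$)
$\sqrt{165219 + U{\left(594,h{\left(10 \right)} \right)}} = \sqrt{165219 + \frac{9}{2} \cdot 10 \left(1 + 594\right)} = \sqrt{165219 + \frac{9}{2} \cdot 10 \cdot 595} = \sqrt{165219 + 26775} = \sqrt{191994}$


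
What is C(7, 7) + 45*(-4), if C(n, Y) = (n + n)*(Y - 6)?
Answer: -166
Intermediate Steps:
C(n, Y) = 2*n*(-6 + Y) (C(n, Y) = (2*n)*(-6 + Y) = 2*n*(-6 + Y))
C(7, 7) + 45*(-4) = 2*7*(-6 + 7) + 45*(-4) = 2*7*1 - 180 = 14 - 180 = -166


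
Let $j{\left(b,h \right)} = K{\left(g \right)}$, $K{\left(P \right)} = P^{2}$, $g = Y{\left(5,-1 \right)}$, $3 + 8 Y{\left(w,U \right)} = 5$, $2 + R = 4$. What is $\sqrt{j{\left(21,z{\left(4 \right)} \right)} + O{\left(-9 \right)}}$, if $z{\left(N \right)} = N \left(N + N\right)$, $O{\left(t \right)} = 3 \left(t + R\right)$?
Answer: $\frac{i \sqrt{335}}{4} \approx 4.5758 i$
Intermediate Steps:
$R = 2$ ($R = -2 + 4 = 2$)
$O{\left(t \right)} = 6 + 3 t$ ($O{\left(t \right)} = 3 \left(t + 2\right) = 3 \left(2 + t\right) = 6 + 3 t$)
$z{\left(N \right)} = 2 N^{2}$ ($z{\left(N \right)} = N 2 N = 2 N^{2}$)
$Y{\left(w,U \right)} = \frac{1}{4}$ ($Y{\left(w,U \right)} = - \frac{3}{8} + \frac{1}{8} \cdot 5 = - \frac{3}{8} + \frac{5}{8} = \frac{1}{4}$)
$g = \frac{1}{4} \approx 0.25$
$j{\left(b,h \right)} = \frac{1}{16}$ ($j{\left(b,h \right)} = \left(\frac{1}{4}\right)^{2} = \frac{1}{16}$)
$\sqrt{j{\left(21,z{\left(4 \right)} \right)} + O{\left(-9 \right)}} = \sqrt{\frac{1}{16} + \left(6 + 3 \left(-9\right)\right)} = \sqrt{\frac{1}{16} + \left(6 - 27\right)} = \sqrt{\frac{1}{16} - 21} = \sqrt{- \frac{335}{16}} = \frac{i \sqrt{335}}{4}$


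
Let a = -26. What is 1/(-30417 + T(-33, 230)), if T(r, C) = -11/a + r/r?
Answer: -26/790805 ≈ -3.2878e-5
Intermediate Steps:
T(r, C) = 37/26 (T(r, C) = -11/(-26) + r/r = -11*(-1/26) + 1 = 11/26 + 1 = 37/26)
1/(-30417 + T(-33, 230)) = 1/(-30417 + 37/26) = 1/(-790805/26) = -26/790805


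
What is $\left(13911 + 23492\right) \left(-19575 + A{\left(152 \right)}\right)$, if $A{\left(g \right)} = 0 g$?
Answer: $-732163725$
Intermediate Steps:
$A{\left(g \right)} = 0$
$\left(13911 + 23492\right) \left(-19575 + A{\left(152 \right)}\right) = \left(13911 + 23492\right) \left(-19575 + 0\right) = 37403 \left(-19575\right) = -732163725$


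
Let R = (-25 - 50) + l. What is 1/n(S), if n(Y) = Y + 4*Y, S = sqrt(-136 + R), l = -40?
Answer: -I*sqrt(251)/1255 ≈ -0.012624*I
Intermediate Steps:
R = -115 (R = (-25 - 50) - 40 = -75 - 40 = -115)
S = I*sqrt(251) (S = sqrt(-136 - 115) = sqrt(-251) = I*sqrt(251) ≈ 15.843*I)
n(Y) = 5*Y
1/n(S) = 1/(5*(I*sqrt(251))) = 1/(5*I*sqrt(251)) = -I*sqrt(251)/1255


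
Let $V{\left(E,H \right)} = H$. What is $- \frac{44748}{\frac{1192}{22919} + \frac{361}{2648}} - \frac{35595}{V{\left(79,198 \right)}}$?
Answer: $- \frac{59791360567597}{251463850} \approx -2.3777 \cdot 10^{5}$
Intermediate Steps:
$- \frac{44748}{\frac{1192}{22919} + \frac{361}{2648}} - \frac{35595}{V{\left(79,198 \right)}} = - \frac{44748}{\frac{1192}{22919} + \frac{361}{2648}} - \frac{35595}{198} = - \frac{44748}{1192 \cdot \frac{1}{22919} + 361 \cdot \frac{1}{2648}} - \frac{3955}{22} = - \frac{44748}{\frac{1192}{22919} + \frac{361}{2648}} - \frac{3955}{22} = - \frac{44748}{\frac{11430175}{60689512}} - \frac{3955}{22} = \left(-44748\right) \frac{60689512}{11430175} - \frac{3955}{22} = - \frac{2715734282976}{11430175} - \frac{3955}{22} = - \frac{59791360567597}{251463850}$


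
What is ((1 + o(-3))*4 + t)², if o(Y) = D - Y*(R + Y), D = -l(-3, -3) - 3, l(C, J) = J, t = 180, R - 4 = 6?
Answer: 71824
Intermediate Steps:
R = 10 (R = 4 + 6 = 10)
D = 0 (D = -1*(-3) - 3 = 3 - 3 = 0)
o(Y) = -Y*(10 + Y) (o(Y) = 0 - Y*(10 + Y) = -Y*(10 + Y))
((1 + o(-3))*4 + t)² = ((1 - 3*(-10 - 1*(-3)))*4 + 180)² = ((1 - 3*(-10 + 3))*4 + 180)² = ((1 - 3*(-7))*4 + 180)² = ((1 + 21)*4 + 180)² = (22*4 + 180)² = (88 + 180)² = 268² = 71824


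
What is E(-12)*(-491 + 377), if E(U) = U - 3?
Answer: 1710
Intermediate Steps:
E(U) = -3 + U
E(-12)*(-491 + 377) = (-3 - 12)*(-491 + 377) = -15*(-114) = 1710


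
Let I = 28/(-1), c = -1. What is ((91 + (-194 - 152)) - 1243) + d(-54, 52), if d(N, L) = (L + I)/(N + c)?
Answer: -82414/55 ≈ -1498.4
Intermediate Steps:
I = -28 (I = 28*(-1) = -28)
d(N, L) = (-28 + L)/(-1 + N) (d(N, L) = (L - 28)/(N - 1) = (-28 + L)/(-1 + N))
((91 + (-194 - 152)) - 1243) + d(-54, 52) = ((91 + (-194 - 152)) - 1243) + (-28 + 52)/(-1 - 54) = ((91 - 346) - 1243) + 24/(-55) = (-255 - 1243) - 1/55*24 = -1498 - 24/55 = -82414/55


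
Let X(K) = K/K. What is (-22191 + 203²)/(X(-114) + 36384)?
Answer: 19018/36385 ≈ 0.52269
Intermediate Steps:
X(K) = 1
(-22191 + 203²)/(X(-114) + 36384) = (-22191 + 203²)/(1 + 36384) = (-22191 + 41209)/36385 = 19018*(1/36385) = 19018/36385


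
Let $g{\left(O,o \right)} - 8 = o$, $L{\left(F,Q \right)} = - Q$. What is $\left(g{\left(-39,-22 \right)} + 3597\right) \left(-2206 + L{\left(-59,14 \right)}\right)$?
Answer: $-7954260$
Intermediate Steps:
$g{\left(O,o \right)} = 8 + o$
$\left(g{\left(-39,-22 \right)} + 3597\right) \left(-2206 + L{\left(-59,14 \right)}\right) = \left(\left(8 - 22\right) + 3597\right) \left(-2206 - 14\right) = \left(-14 + 3597\right) \left(-2206 - 14\right) = 3583 \left(-2220\right) = -7954260$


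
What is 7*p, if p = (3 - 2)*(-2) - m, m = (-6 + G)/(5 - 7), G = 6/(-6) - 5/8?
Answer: -651/16 ≈ -40.688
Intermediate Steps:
G = -13/8 (G = 6*(-⅙) - 5*⅛ = -1 - 5/8 = -13/8 ≈ -1.6250)
m = 61/16 (m = (-6 - 13/8)/(5 - 7) = -61/8/(-2) = -61/8*(-½) = 61/16 ≈ 3.8125)
p = -93/16 (p = (3 - 2)*(-2) - 1*61/16 = 1*(-2) - 61/16 = -2 - 61/16 = -93/16 ≈ -5.8125)
7*p = 7*(-93/16) = -651/16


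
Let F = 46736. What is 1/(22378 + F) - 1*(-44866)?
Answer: 3100868725/69114 ≈ 44866.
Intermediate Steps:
1/(22378 + F) - 1*(-44866) = 1/(22378 + 46736) - 1*(-44866) = 1/69114 + 44866 = 3100868725/69114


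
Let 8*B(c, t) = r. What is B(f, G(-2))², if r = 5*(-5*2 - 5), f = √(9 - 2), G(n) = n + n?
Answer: 5625/64 ≈ 87.891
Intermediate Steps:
G(n) = 2*n
f = √7 ≈ 2.6458
r = -75 (r = 5*(-10 - 5) = 5*(-15) = -75)
B(c, t) = -75/8 (B(c, t) = (⅛)*(-75) = -75/8)
B(f, G(-2))² = (-75/8)² = 5625/64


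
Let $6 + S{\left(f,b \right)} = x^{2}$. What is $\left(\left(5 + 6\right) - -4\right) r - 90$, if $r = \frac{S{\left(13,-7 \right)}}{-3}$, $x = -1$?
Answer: $-65$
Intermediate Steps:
$S{\left(f,b \right)} = -5$ ($S{\left(f,b \right)} = -6 + \left(-1\right)^{2} = -6 + 1 = -5$)
$r = \frac{5}{3}$ ($r = - \frac{5}{-3} = \left(-5\right) \left(- \frac{1}{3}\right) = \frac{5}{3} \approx 1.6667$)
$\left(\left(5 + 6\right) - -4\right) r - 90 = \left(\left(5 + 6\right) - -4\right) \frac{5}{3} - 90 = \left(11 + 4\right) \frac{5}{3} - 90 = 15 \cdot \frac{5}{3} - 90 = 25 - 90 = -65$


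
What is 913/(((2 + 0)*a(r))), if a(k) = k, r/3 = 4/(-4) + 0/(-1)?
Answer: -913/6 ≈ -152.17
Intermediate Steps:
r = -3 (r = 3*(4/(-4) + 0/(-1)) = 3*(4*(-1/4) + 0*(-1)) = 3*(-1 + 0) = 3*(-1) = -3)
913/(((2 + 0)*a(r))) = 913/(((2 + 0)*(-3))) = 913/((2*(-3))) = 913/(-6) = 913*(-1/6) = -913/6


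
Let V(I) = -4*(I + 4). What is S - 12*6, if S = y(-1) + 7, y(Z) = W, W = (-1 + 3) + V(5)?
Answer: -99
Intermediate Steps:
V(I) = -16 - 4*I (V(I) = -4*(4 + I) = -16 - 4*I)
W = -34 (W = (-1 + 3) + (-16 - 4*5) = 2 + (-16 - 20) = 2 - 36 = -34)
y(Z) = -34
S = -27 (S = -34 + 7 = -27)
S - 12*6 = -27 - 12*6 = -27 - 72 = -99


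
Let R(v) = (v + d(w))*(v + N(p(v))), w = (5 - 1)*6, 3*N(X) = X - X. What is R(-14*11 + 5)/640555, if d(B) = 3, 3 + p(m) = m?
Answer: 21754/640555 ≈ 0.033961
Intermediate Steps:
p(m) = -3 + m
N(X) = 0 (N(X) = (X - X)/3 = (1/3)*0 = 0)
w = 24 (w = 4*6 = 24)
R(v) = v*(3 + v) (R(v) = (v + 3)*(v + 0) = (3 + v)*v = v*(3 + v))
R(-14*11 + 5)/640555 = ((-14*11 + 5)*(3 + (-14*11 + 5)))/640555 = ((-154 + 5)*(3 + (-154 + 5)))*(1/640555) = -149*(3 - 149)*(1/640555) = -149*(-146)*(1/640555) = 21754*(1/640555) = 21754/640555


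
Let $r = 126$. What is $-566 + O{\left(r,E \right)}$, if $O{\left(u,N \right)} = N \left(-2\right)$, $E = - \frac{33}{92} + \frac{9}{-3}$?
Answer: $- \frac{25727}{46} \approx -559.28$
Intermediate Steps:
$E = - \frac{309}{92}$ ($E = \left(-33\right) \frac{1}{92} + 9 \left(- \frac{1}{3}\right) = - \frac{33}{92} - 3 = - \frac{309}{92} \approx -3.3587$)
$O{\left(u,N \right)} = - 2 N$
$-566 + O{\left(r,E \right)} = -566 - - \frac{309}{46} = -566 + \frac{309}{46} = - \frac{25727}{46}$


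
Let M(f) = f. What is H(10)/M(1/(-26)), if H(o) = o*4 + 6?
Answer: -1196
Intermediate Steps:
H(o) = 6 + 4*o (H(o) = 4*o + 6 = 6 + 4*o)
H(10)/M(1/(-26)) = (6 + 4*10)/(1/(-26)) = (6 + 40)/(-1/26) = 46*(-26) = -1196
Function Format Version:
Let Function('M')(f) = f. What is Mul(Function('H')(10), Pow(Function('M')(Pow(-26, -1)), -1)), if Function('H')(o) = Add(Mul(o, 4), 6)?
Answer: -1196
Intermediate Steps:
Function('H')(o) = Add(6, Mul(4, o)) (Function('H')(o) = Add(Mul(4, o), 6) = Add(6, Mul(4, o)))
Mul(Function('H')(10), Pow(Function('M')(Pow(-26, -1)), -1)) = Mul(Add(6, Mul(4, 10)), Pow(Pow(-26, -1), -1)) = Mul(Add(6, 40), Pow(Rational(-1, 26), -1)) = Mul(46, -26) = -1196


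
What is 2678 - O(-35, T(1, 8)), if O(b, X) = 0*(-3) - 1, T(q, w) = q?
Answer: 2679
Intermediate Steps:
O(b, X) = -1 (O(b, X) = 0 - 1 = -1)
2678 - O(-35, T(1, 8)) = 2678 - 1*(-1) = 2678 + 1 = 2679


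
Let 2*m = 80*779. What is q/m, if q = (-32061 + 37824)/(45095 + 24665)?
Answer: 5763/2173721600 ≈ 2.6512e-6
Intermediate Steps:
m = 31160 (m = (80*779)/2 = (1/2)*62320 = 31160)
q = 5763/69760 ≈ 0.082612
q/m = (5763/69760)/31160 = (5763/69760)*(1/31160) = 5763/2173721600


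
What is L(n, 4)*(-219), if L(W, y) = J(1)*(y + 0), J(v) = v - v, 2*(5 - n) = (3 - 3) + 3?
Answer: 0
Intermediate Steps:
n = 7/2 (n = 5 - ((3 - 3) + 3)/2 = 5 - (0 + 3)/2 = 5 - ½*3 = 5 - 3/2 = 7/2 ≈ 3.5000)
J(v) = 0
L(W, y) = 0 (L(W, y) = 0*(y + 0) = 0*y = 0)
L(n, 4)*(-219) = 0*(-219) = 0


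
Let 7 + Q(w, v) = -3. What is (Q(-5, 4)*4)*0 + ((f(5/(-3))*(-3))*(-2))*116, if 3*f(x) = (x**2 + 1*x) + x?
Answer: -1160/9 ≈ -128.89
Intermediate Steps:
Q(w, v) = -10 (Q(w, v) = -7 - 3 = -10)
f(x) = x**2/3 + 2*x/3 (f(x) = ((x**2 + 1*x) + x)/3 = ((x**2 + x) + x)/3 = ((x + x**2) + x)/3 = (x**2 + 2*x)/3 = x**2/3 + 2*x/3)
(Q(-5, 4)*4)*0 + ((f(5/(-3))*(-3))*(-2))*116 = -10*4*0 + ((((5/(-3))*(2 + 5/(-3))/3)*(-3))*(-2))*116 = -40*0 + ((((5*(-1/3))*(2 + 5*(-1/3))/3)*(-3))*(-2))*116 = 0 + ((((1/3)*(-5/3)*(2 - 5/3))*(-3))*(-2))*116 = 0 + ((((1/3)*(-5/3)*(1/3))*(-3))*(-2))*116 = 0 + (-5/27*(-3)*(-2))*116 = 0 + ((5/9)*(-2))*116 = 0 - 10/9*116 = 0 - 1160/9 = -1160/9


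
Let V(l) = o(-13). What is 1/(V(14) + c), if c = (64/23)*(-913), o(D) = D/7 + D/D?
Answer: -161/409162 ≈ -0.00039349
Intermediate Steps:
o(D) = 1 + D/7 (o(D) = D*(1/7) + 1 = D/7 + 1 = 1 + D/7)
V(l) = -6/7 (V(l) = 1 + (1/7)*(-13) = 1 - 13/7 = -6/7)
c = -58432/23 (c = (64*(1/23))*(-913) = (64/23)*(-913) = -58432/23 ≈ -2540.5)
1/(V(14) + c) = 1/(-6/7 - 58432/23) = 1/(-409162/161) = -161/409162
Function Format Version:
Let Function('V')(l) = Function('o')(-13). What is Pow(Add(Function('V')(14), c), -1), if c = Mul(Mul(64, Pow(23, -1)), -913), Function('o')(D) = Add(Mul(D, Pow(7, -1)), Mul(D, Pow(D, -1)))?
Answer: Rational(-161, 409162) ≈ -0.00039349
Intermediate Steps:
Function('o')(D) = Add(1, Mul(Rational(1, 7), D)) (Function('o')(D) = Add(Mul(D, Rational(1, 7)), 1) = Add(Mul(Rational(1, 7), D), 1) = Add(1, Mul(Rational(1, 7), D)))
Function('V')(l) = Rational(-6, 7) (Function('V')(l) = Add(1, Mul(Rational(1, 7), -13)) = Add(1, Rational(-13, 7)) = Rational(-6, 7))
c = Rational(-58432, 23) (c = Mul(Mul(64, Rational(1, 23)), -913) = Mul(Rational(64, 23), -913) = Rational(-58432, 23) ≈ -2540.5)
Pow(Add(Function('V')(14), c), -1) = Pow(Add(Rational(-6, 7), Rational(-58432, 23)), -1) = Pow(Rational(-409162, 161), -1) = Rational(-161, 409162)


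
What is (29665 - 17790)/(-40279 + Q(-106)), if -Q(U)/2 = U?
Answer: -11875/40067 ≈ -0.29638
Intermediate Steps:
Q(U) = -2*U
(29665 - 17790)/(-40279 + Q(-106)) = (29665 - 17790)/(-40279 - 2*(-106)) = 11875/(-40279 + 212) = 11875/(-40067) = 11875*(-1/40067) = -11875/40067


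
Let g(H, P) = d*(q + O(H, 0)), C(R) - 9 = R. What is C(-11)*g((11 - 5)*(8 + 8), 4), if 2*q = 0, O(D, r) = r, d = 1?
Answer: 0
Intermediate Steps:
C(R) = 9 + R
q = 0 (q = (½)*0 = 0)
g(H, P) = 0 (g(H, P) = 1*(0 + 0) = 1*0 = 0)
C(-11)*g((11 - 5)*(8 + 8), 4) = (9 - 11)*0 = -2*0 = 0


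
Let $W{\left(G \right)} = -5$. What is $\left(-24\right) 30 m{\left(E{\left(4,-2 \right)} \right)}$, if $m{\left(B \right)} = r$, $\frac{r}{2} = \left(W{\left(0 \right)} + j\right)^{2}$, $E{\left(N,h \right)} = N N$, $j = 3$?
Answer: $-5760$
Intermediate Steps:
$E{\left(N,h \right)} = N^{2}$
$r = 8$ ($r = 2 \left(-5 + 3\right)^{2} = 2 \left(-2\right)^{2} = 2 \cdot 4 = 8$)
$m{\left(B \right)} = 8$
$\left(-24\right) 30 m{\left(E{\left(4,-2 \right)} \right)} = \left(-24\right) 30 \cdot 8 = \left(-720\right) 8 = -5760$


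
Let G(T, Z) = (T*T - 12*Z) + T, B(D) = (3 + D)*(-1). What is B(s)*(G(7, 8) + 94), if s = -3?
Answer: 0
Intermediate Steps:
B(D) = -3 - D
G(T, Z) = T + T² - 12*Z (G(T, Z) = (T² - 12*Z) + T = T + T² - 12*Z)
B(s)*(G(7, 8) + 94) = (-3 - 1*(-3))*((7 + 7² - 12*8) + 94) = (-3 + 3)*((7 + 49 - 96) + 94) = 0*(-40 + 94) = 0*54 = 0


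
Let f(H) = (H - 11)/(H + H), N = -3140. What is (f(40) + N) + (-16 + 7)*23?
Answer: -267731/80 ≈ -3346.6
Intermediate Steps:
f(H) = (-11 + H)/(2*H) (f(H) = (-11 + H)/((2*H)) = (-11 + H)*(1/(2*H)) = (-11 + H)/(2*H))
(f(40) + N) + (-16 + 7)*23 = ((½)*(-11 + 40)/40 - 3140) + (-16 + 7)*23 = ((½)*(1/40)*29 - 3140) - 9*23 = (29/80 - 3140) - 207 = -251171/80 - 207 = -267731/80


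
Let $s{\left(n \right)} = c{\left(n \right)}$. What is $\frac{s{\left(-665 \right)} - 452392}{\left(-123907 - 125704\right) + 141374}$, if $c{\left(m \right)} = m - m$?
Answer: $\frac{452392}{108237} \approx 4.1796$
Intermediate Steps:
$c{\left(m \right)} = 0$
$s{\left(n \right)} = 0$
$\frac{s{\left(-665 \right)} - 452392}{\left(-123907 - 125704\right) + 141374} = \frac{0 - 452392}{\left(-123907 - 125704\right) + 141374} = - \frac{452392}{\left(-123907 - 125704\right) + 141374} = - \frac{452392}{-249611 + 141374} = - \frac{452392}{-108237} = \left(-452392\right) \left(- \frac{1}{108237}\right) = \frac{452392}{108237}$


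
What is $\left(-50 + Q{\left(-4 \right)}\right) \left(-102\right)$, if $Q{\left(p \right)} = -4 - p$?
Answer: $5100$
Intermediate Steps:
$\left(-50 + Q{\left(-4 \right)}\right) \left(-102\right) = \left(-50 - 0\right) \left(-102\right) = \left(-50 + \left(-4 + 4\right)\right) \left(-102\right) = \left(-50 + 0\right) \left(-102\right) = \left(-50\right) \left(-102\right) = 5100$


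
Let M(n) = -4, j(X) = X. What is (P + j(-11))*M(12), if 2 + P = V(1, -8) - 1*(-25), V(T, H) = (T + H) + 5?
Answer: -40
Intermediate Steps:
V(T, H) = 5 + H + T (V(T, H) = (H + T) + 5 = 5 + H + T)
P = 21 (P = -2 + ((5 - 8 + 1) - 1*(-25)) = -2 + (-2 + 25) = -2 + 23 = 21)
(P + j(-11))*M(12) = (21 - 11)*(-4) = 10*(-4) = -40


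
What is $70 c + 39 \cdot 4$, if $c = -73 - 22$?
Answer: $-6494$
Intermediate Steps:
$c = -95$
$70 c + 39 \cdot 4 = 70 \left(-95\right) + 39 \cdot 4 = -6650 + 156 = -6494$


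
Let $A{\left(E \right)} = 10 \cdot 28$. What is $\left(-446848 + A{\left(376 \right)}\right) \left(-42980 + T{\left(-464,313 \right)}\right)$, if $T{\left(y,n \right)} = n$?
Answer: $19053716856$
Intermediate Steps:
$A{\left(E \right)} = 280$
$\left(-446848 + A{\left(376 \right)}\right) \left(-42980 + T{\left(-464,313 \right)}\right) = \left(-446848 + 280\right) \left(-42980 + 313\right) = \left(-446568\right) \left(-42667\right) = 19053716856$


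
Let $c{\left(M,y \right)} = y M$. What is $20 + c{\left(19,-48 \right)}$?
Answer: $-892$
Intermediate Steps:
$c{\left(M,y \right)} = M y$
$20 + c{\left(19,-48 \right)} = 20 + 19 \left(-48\right) = 20 - 912 = -892$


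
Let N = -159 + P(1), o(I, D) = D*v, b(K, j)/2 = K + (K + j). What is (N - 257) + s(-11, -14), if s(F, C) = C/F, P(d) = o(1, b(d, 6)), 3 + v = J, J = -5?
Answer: -5970/11 ≈ -542.73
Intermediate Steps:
v = -8 (v = -3 - 5 = -8)
b(K, j) = 2*j + 4*K (b(K, j) = 2*(K + (K + j)) = 2*(j + 2*K) = 2*j + 4*K)
o(I, D) = -8*D (o(I, D) = D*(-8) = -8*D)
P(d) = -96 - 32*d (P(d) = -8*(2*6 + 4*d) = -8*(12 + 4*d) = -96 - 32*d)
N = -287 (N = -159 + (-96 - 32*1) = -159 + (-96 - 32) = -159 - 128 = -287)
(N - 257) + s(-11, -14) = (-287 - 257) - 14/(-11) = -544 - 14*(-1/11) = -544 + 14/11 = -5970/11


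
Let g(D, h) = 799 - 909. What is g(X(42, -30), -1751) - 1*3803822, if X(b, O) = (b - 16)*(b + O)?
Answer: -3803932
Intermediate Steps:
X(b, O) = (-16 + b)*(O + b)
g(D, h) = -110
g(X(42, -30), -1751) - 1*3803822 = -110 - 1*3803822 = -110 - 3803822 = -3803932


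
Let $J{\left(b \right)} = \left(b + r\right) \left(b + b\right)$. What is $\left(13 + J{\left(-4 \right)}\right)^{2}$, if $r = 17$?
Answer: $8281$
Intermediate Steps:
$J{\left(b \right)} = 2 b \left(17 + b\right)$ ($J{\left(b \right)} = \left(b + 17\right) \left(b + b\right) = \left(17 + b\right) 2 b = 2 b \left(17 + b\right)$)
$\left(13 + J{\left(-4 \right)}\right)^{2} = \left(13 + 2 \left(-4\right) \left(17 - 4\right)\right)^{2} = \left(13 + 2 \left(-4\right) 13\right)^{2} = \left(13 - 104\right)^{2} = \left(-91\right)^{2} = 8281$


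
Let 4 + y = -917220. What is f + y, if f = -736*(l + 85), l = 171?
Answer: -1105640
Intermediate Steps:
f = -188416 (f = -736*(171 + 85) = -736*256 = -188416)
y = -917224 (y = -4 - 917220 = -917224)
f + y = -188416 - 917224 = -1105640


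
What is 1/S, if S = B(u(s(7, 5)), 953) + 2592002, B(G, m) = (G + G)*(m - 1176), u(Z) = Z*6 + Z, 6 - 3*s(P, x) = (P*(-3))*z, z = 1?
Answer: 1/2563904 ≈ 3.9003e-7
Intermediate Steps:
s(P, x) = 2 + P (s(P, x) = 2 - P*(-3)/3 = 2 - (-3*P)/3 = 2 - (-1)*P = 2 + P)
u(Z) = 7*Z (u(Z) = 6*Z + Z = 7*Z)
B(G, m) = 2*G*(-1176 + m) (B(G, m) = (2*G)*(-1176 + m) = 2*G*(-1176 + m))
S = 2563904 (S = 2*(7*(2 + 7))*(-1176 + 953) + 2592002 = 2*(7*9)*(-223) + 2592002 = 2*63*(-223) + 2592002 = -28098 + 2592002 = 2563904)
1/S = 1/2563904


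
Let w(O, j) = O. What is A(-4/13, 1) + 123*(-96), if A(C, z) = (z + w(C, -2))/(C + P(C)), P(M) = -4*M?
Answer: -47229/4 ≈ -11807.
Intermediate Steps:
A(C, z) = -(C + z)/(3*C) (A(C, z) = (z + C)/(C - 4*C) = (C + z)/((-3*C)) = (C + z)*(-1/(3*C)) = -(C + z)/(3*C))
A(-4/13, 1) + 123*(-96) = (-(-4)/13 - 1*1)/(3*((-4/13))) + 123*(-96) = (-(-4)/13 - 1)/(3*((-4*1/13))) - 11808 = (-1*(-4/13) - 1)/(3*(-4/13)) - 11808 = (⅓)*(-13/4)*(4/13 - 1) - 11808 = (⅓)*(-13/4)*(-9/13) - 11808 = ¾ - 11808 = -47229/4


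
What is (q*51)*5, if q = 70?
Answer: 17850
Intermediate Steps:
(q*51)*5 = (70*51)*5 = 3570*5 = 17850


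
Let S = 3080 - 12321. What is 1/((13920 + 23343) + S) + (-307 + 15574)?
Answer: 427811875/28022 ≈ 15267.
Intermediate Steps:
S = -9241
1/((13920 + 23343) + S) + (-307 + 15574) = 1/((13920 + 23343) - 9241) + (-307 + 15574) = 1/(37263 - 9241) + 15267 = 1/28022 + 15267 = 427811875/28022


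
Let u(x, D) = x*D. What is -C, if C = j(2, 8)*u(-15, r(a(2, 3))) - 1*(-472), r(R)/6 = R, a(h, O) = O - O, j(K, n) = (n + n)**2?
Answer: -472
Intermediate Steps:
j(K, n) = 4*n**2 (j(K, n) = (2*n)**2 = 4*n**2)
a(h, O) = 0
r(R) = 6*R
u(x, D) = D*x
C = 472 (C = (4*8**2)*((6*0)*(-15)) - 1*(-472) = (4*64)*(0*(-15)) + 472 = 256*0 + 472 = 0 + 472 = 472)
-C = -1*472 = -472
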